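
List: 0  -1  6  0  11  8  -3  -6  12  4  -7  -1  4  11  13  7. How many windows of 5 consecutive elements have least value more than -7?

[0, -1, 6, 0, 11] → min -1  > -7 ✓
[-1, 6, 0, 11, 8] → min -1  > -7 ✓
[6, 0, 11, 8, -3] → min -3  > -7 ✓
[0, 11, 8, -3, -6] → min -6  > -7 ✓
[11, 8, -3, -6, 12] → min -6  > -7 ✓
[8, -3, -6, 12, 4] → min -6  > -7 ✓
[-3, -6, 12, 4, -7] → min -7
[-6, 12, 4, -7, -1] → min -7
[12, 4, -7, -1, 4] → min -7
[4, -7, -1, 4, 11] → min -7
[-7, -1, 4, 11, 13] → min -7
[-1, 4, 11, 13, 7] → min -1  > -7 ✓
7 windows satisfy the condition.

7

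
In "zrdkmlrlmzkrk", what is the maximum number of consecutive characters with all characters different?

add z: [z] len 1
add r: [z, r] len 2
add d: [z, r, d] len 3
add k: [z, r, d, k] len 4
add m: [z, r, d, k, m] len 5
add l: [z, r, d, k, m, l] len 6
add r (repeat r, move left end past it): [d, k, m, l, r] len 5
add l (repeat l, move left end past it): [r, l] len 2
add m: [r, l, m] len 3
add z: [r, l, m, z] len 4
add k: [r, l, m, z, k] len 5
add r (repeat r, move left end past it): [l, m, z, k, r] len 5
add k (repeat k, move left end past it): [r, k] len 2
Longest all-distinct length: 6.

6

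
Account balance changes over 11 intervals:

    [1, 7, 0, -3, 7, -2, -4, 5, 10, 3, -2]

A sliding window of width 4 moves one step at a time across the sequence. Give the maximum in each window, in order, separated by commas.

7, 7, 7, 7, 7, 10, 10, 10

(1, 7, 0, -3) → max 7
(7, 0, -3, 7) → max 7
(0, -3, 7, -2) → max 7
(-3, 7, -2, -4) → max 7
(7, -2, -4, 5) → max 7
(-2, -4, 5, 10) → max 10
(-4, 5, 10, 3) → max 10
(5, 10, 3, -2) → max 10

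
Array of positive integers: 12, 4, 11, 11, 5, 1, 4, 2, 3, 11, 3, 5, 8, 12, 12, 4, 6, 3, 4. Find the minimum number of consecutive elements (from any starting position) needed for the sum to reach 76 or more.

12

Extend right; whenever the sum reaches 76, record the length and shrink from the left:
add 12: running sum 12 < 76
add 4: running sum 16 < 76
add 11: running sum 27 < 76
add 11: running sum 38 < 76
add 5: running sum 43 < 76
add 1: running sum 44 < 76
add 4: running sum 48 < 76
add 2: running sum 50 < 76
add 3: running sum 53 < 76
add 11: running sum 64 < 76
add 3: running sum 67 < 76
add 5: running sum 72 < 76
add 8: shortest ending here [12, 4, 11, 11, 5, 1, 4, 2, 3, 11, 3, 5, 8] sum 80, len 13
add 12: shortest ending here [11, 11, 5, 1, 4, 2, 3, 11, 3, 5, 8, 12] sum 76, len 12
add 12: shortest ending here [11, 5, 1, 4, 2, 3, 11, 3, 5, 8, 12, 12] sum 77, len 12
add 4: shortest ending here [11, 5, 1, 4, 2, 3, 11, 3, 5, 8, 12, 12, 4] sum 81, len 13
add 6: shortest ending here [5, 1, 4, 2, 3, 11, 3, 5, 8, 12, 12, 4, 6] sum 76, len 13
add 3: shortest ending here [5, 1, 4, 2, 3, 11, 3, 5, 8, 12, 12, 4, 6, 3] sum 79, len 14
add 4: shortest ending here [4, 2, 3, 11, 3, 5, 8, 12, 12, 4, 6, 3, 4] sum 77, len 13
Shortest qualifying length: 12.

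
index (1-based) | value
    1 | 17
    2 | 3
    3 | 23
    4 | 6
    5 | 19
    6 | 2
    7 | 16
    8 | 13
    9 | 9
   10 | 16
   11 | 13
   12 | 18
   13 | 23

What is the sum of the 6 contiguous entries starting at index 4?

Elements at indices 4..9: 6, 19, 2, 16, 13, 9
sum(6, 19, 2, 16, 13, 9) = 65

65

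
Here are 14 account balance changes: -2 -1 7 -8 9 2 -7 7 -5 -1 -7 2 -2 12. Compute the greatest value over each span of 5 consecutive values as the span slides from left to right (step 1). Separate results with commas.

9, 9, 9, 9, 9, 7, 7, 7, 2, 12

-2 -1 7 -8 9 → max 9
-1 7 -8 9 2 → max 9
7 -8 9 2 -7 → max 9
-8 9 2 -7 7 → max 9
9 2 -7 7 -5 → max 9
2 -7 7 -5 -1 → max 7
-7 7 -5 -1 -7 → max 7
7 -5 -1 -7 2 → max 7
-5 -1 -7 2 -2 → max 2
-1 -7 2 -2 12 → max 12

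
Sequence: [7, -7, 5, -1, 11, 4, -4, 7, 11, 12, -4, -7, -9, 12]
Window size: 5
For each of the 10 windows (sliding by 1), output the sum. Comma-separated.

15, 12, 15, 17, 29, 30, 22, 19, 3, 4

(7, -7, 5, -1, 11) → sum 15
(-7, 5, -1, 11, 4) → sum 12
(5, -1, 11, 4, -4) → sum 15
(-1, 11, 4, -4, 7) → sum 17
(11, 4, -4, 7, 11) → sum 29
(4, -4, 7, 11, 12) → sum 30
(-4, 7, 11, 12, -4) → sum 22
(7, 11, 12, -4, -7) → sum 19
(11, 12, -4, -7, -9) → sum 3
(12, -4, -7, -9, 12) → sum 4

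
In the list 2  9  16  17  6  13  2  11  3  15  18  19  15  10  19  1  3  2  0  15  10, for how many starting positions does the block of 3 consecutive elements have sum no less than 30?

[2, 9, 16] → sum 27
[9, 16, 17] → sum 42  ≥ 30 ✓
[16, 17, 6] → sum 39  ≥ 30 ✓
[17, 6, 13] → sum 36  ≥ 30 ✓
[6, 13, 2] → sum 21
[13, 2, 11] → sum 26
[2, 11, 3] → sum 16
[11, 3, 15] → sum 29
[3, 15, 18] → sum 36  ≥ 30 ✓
[15, 18, 19] → sum 52  ≥ 30 ✓
[18, 19, 15] → sum 52  ≥ 30 ✓
[19, 15, 10] → sum 44  ≥ 30 ✓
[15, 10, 19] → sum 44  ≥ 30 ✓
[10, 19, 1] → sum 30  ≥ 30 ✓
[19, 1, 3] → sum 23
[1, 3, 2] → sum 6
[3, 2, 0] → sum 5
[2, 0, 15] → sum 17
[0, 15, 10] → sum 25
9 windows satisfy the condition.

9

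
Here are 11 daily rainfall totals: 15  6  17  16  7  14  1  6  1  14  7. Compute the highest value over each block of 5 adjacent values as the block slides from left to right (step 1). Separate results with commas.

15 6 17 16 7 → max 17
6 17 16 7 14 → max 17
17 16 7 14 1 → max 17
16 7 14 1 6 → max 16
7 14 1 6 1 → max 14
14 1 6 1 14 → max 14
1 6 1 14 7 → max 14

17, 17, 17, 16, 14, 14, 14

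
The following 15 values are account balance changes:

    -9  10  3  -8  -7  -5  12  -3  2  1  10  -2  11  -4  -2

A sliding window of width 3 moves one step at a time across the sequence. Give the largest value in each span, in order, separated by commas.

(-9, 10, 3) → max 10
(10, 3, -8) → max 10
(3, -8, -7) → max 3
(-8, -7, -5) → max -5
(-7, -5, 12) → max 12
(-5, 12, -3) → max 12
(12, -3, 2) → max 12
(-3, 2, 1) → max 2
(2, 1, 10) → max 10
(1, 10, -2) → max 10
(10, -2, 11) → max 11
(-2, 11, -4) → max 11
(11, -4, -2) → max 11

10, 10, 3, -5, 12, 12, 12, 2, 10, 10, 11, 11, 11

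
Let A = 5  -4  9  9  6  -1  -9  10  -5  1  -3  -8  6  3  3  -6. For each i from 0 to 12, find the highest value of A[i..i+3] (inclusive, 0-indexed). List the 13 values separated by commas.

[5, -4, 9, 9] → max 9
[-4, 9, 9, 6] → max 9
[9, 9, 6, -1] → max 9
[9, 6, -1, -9] → max 9
[6, -1, -9, 10] → max 10
[-1, -9, 10, -5] → max 10
[-9, 10, -5, 1] → max 10
[10, -5, 1, -3] → max 10
[-5, 1, -3, -8] → max 1
[1, -3, -8, 6] → max 6
[-3, -8, 6, 3] → max 6
[-8, 6, 3, 3] → max 6
[6, 3, 3, -6] → max 6

9, 9, 9, 9, 10, 10, 10, 10, 1, 6, 6, 6, 6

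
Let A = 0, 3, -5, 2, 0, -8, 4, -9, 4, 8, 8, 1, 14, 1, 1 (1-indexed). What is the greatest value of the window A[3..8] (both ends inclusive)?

4

Elements at indices 3..8: -5, 2, 0, -8, 4, -9
max(-5, 2, 0, -8, 4, -9) = 4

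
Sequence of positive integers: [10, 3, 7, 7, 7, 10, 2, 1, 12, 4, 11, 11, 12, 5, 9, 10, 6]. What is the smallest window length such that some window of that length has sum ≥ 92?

add 10: running sum 10 < 92
add 3: running sum 13 < 92
add 7: running sum 20 < 92
add 7: running sum 27 < 92
add 7: running sum 34 < 92
add 10: running sum 44 < 92
add 2: running sum 46 < 92
add 1: running sum 47 < 92
add 12: running sum 59 < 92
add 4: running sum 63 < 92
add 11: running sum 74 < 92
add 11: running sum 85 < 92
add 12: shortest ending here [10, 3, 7, 7, 7, 10, 2, 1, 12, 4, 11, 11, 12] sum 97, len 13
add 5: shortest ending here [3, 7, 7, 7, 10, 2, 1, 12, 4, 11, 11, 12, 5] sum 92, len 13
add 9: shortest ending here [7, 7, 7, 10, 2, 1, 12, 4, 11, 11, 12, 5, 9] sum 98, len 13
add 10: shortest ending here [7, 10, 2, 1, 12, 4, 11, 11, 12, 5, 9, 10] sum 94, len 12
add 6: shortest ending here [10, 2, 1, 12, 4, 11, 11, 12, 5, 9, 10, 6] sum 93, len 12
Shortest qualifying length: 12.

12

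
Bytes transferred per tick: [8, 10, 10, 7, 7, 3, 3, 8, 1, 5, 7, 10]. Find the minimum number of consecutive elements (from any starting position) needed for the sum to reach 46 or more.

7

add 8: running sum 8 < 46
add 10: running sum 18 < 46
add 10: running sum 28 < 46
add 7: running sum 35 < 46
add 7: running sum 42 < 46
add 3: running sum 45 < 46
end 6: [8, 10, 10, 7, 7, 3, 3] sum 48, len 7
end 7: [10, 10, 7, 7, 3, 3, 8] sum 48, len 7
end 8: [10, 10, 7, 7, 3, 3, 8, 1] sum 49, len 8
end 9: [10, 10, 7, 7, 3, 3, 8, 1, 5] sum 54, len 9
end 10: [10, 7, 7, 3, 3, 8, 1, 5, 7] sum 51, len 9
end 11: [7, 7, 3, 3, 8, 1, 5, 7, 10] sum 51, len 9
Shortest qualifying length: 7.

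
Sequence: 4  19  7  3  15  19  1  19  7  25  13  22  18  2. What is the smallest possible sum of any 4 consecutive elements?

(4, 19, 7, 3) → sum 33
(19, 7, 3, 15) → sum 44
(7, 3, 15, 19) → sum 44
(3, 15, 19, 1) → sum 38
(15, 19, 1, 19) → sum 54
(19, 1, 19, 7) → sum 46
(1, 19, 7, 25) → sum 52
(19, 7, 25, 13) → sum 64
(7, 25, 13, 22) → sum 67
(25, 13, 22, 18) → sum 78
(13, 22, 18, 2) → sum 55
Smallest of these is 33.

33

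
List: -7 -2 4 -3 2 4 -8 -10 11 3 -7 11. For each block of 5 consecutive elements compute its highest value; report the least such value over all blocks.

Each size-5 window and its max:
-7 -2 4 -3 2 → max 4
-2 4 -3 2 4 → max 4
4 -3 2 4 -8 → max 4
-3 2 4 -8 -10 → max 4
2 4 -8 -10 11 → max 11
4 -8 -10 11 3 → max 11
-8 -10 11 3 -7 → max 11
-10 11 3 -7 11 → max 11
Least of these is 4.

4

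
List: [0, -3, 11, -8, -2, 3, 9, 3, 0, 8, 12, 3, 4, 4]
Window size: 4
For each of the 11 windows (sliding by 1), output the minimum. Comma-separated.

0 -3 11 -8 → min -8
-3 11 -8 -2 → min -8
11 -8 -2 3 → min -8
-8 -2 3 9 → min -8
-2 3 9 3 → min -2
3 9 3 0 → min 0
9 3 0 8 → min 0
3 0 8 12 → min 0
0 8 12 3 → min 0
8 12 3 4 → min 3
12 3 4 4 → min 3

-8, -8, -8, -8, -2, 0, 0, 0, 0, 3, 3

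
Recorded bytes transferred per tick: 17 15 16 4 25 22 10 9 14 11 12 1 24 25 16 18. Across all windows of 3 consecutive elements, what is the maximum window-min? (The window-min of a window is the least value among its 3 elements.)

Window mins for each of the 14 positions:
(17, 15, 16) → min 15
(15, 16, 4) → min 4
(16, 4, 25) → min 4
(4, 25, 22) → min 4
(25, 22, 10) → min 10
(22, 10, 9) → min 9
(10, 9, 14) → min 9
(9, 14, 11) → min 9
(14, 11, 12) → min 11
(11, 12, 1) → min 1
(12, 1, 24) → min 1
(1, 24, 25) → min 1
(24, 25, 16) → min 16
(25, 16, 18) → min 16
Maximum of these is 16.

16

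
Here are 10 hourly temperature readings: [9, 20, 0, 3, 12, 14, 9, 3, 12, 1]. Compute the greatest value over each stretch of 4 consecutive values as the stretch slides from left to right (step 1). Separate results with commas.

20, 20, 14, 14, 14, 14, 12

[9, 20, 0, 3] → max 20
[20, 0, 3, 12] → max 20
[0, 3, 12, 14] → max 14
[3, 12, 14, 9] → max 14
[12, 14, 9, 3] → max 14
[14, 9, 3, 12] → max 14
[9, 3, 12, 1] → max 12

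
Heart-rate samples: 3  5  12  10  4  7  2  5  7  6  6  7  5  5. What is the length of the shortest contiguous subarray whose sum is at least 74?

add 3: running sum 3 < 74
add 5: running sum 8 < 74
add 12: running sum 20 < 74
add 10: running sum 30 < 74
add 4: running sum 34 < 74
add 7: running sum 41 < 74
add 2: running sum 43 < 74
add 5: running sum 48 < 74
add 7: running sum 55 < 74
add 6: running sum 61 < 74
add 6: running sum 67 < 74
end 11: [3, 5, 12, 10, 4, 7, 2, 5, 7, 6, 6, 7] sum 74, len 12
end 12: [5, 12, 10, 4, 7, 2, 5, 7, 6, 6, 7, 5] sum 76, len 12
end 13: [12, 10, 4, 7, 2, 5, 7, 6, 6, 7, 5, 5] sum 76, len 12
Shortest qualifying length: 12.

12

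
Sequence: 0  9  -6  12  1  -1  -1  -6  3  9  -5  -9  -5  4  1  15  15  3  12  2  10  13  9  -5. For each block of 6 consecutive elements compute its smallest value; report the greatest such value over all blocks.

2

0 9 -6 12 1 -1 → min -6
9 -6 12 1 -1 -1 → min -6
-6 12 1 -1 -1 -6 → min -6
12 1 -1 -1 -6 3 → min -6
1 -1 -1 -6 3 9 → min -6
-1 -1 -6 3 9 -5 → min -6
-1 -6 3 9 -5 -9 → min -9
-6 3 9 -5 -9 -5 → min -9
3 9 -5 -9 -5 4 → min -9
9 -5 -9 -5 4 1 → min -9
-5 -9 -5 4 1 15 → min -9
-9 -5 4 1 15 15 → min -9
-5 4 1 15 15 3 → min -5
4 1 15 15 3 12 → min 1
1 15 15 3 12 2 → min 1
15 15 3 12 2 10 → min 2
15 3 12 2 10 13 → min 2
3 12 2 10 13 9 → min 2
12 2 10 13 9 -5 → min -5
Greatest of these is 2.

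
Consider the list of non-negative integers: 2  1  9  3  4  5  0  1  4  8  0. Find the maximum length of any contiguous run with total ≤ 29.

[2] sum 2 len 1
[2, 1] sum 3 len 2
[2, 1, 9] sum 12 len 3
[2, 1, 9, 3] sum 15 len 4
[2, 1, 9, 3, 4] sum 19 len 5
[2, 1, 9, 3, 4, 5] sum 24 len 6
[2, 1, 9, 3, 4, 5, 0] sum 24 len 7
[2, 1, 9, 3, 4, 5, 0, 1] sum 25 len 8
[2, 1, 9, 3, 4, 5, 0, 1, 4] sum 29 len 9
[3, 4, 5, 0, 1, 4, 8] sum 25 len 7
[3, 4, 5, 0, 1, 4, 8, 0] sum 25 len 8
Longest length seen: 9.

9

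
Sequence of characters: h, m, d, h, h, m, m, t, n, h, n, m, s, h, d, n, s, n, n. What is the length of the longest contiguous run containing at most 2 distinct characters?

4

[h] 1 distinct, len 1
[h, m] 2 distinct, len 2
[m, d] 2 distinct, len 2
[d, h] 2 distinct, len 2
[d, h, h] 2 distinct, len 3
[h, h, m] 2 distinct, len 3
[h, h, m, m] 2 distinct, len 4
[m, m, t] 2 distinct, len 3
[t, n] 2 distinct, len 2
[n, h] 2 distinct, len 2
[n, h, n] 2 distinct, len 3
[n, m] 2 distinct, len 2
[m, s] 2 distinct, len 2
[s, h] 2 distinct, len 2
[h, d] 2 distinct, len 2
[d, n] 2 distinct, len 2
[n, s] 2 distinct, len 2
[n, s, n] 2 distinct, len 3
[n, s, n, n] 2 distinct, len 4
Longest length with ≤2 distinct: 4.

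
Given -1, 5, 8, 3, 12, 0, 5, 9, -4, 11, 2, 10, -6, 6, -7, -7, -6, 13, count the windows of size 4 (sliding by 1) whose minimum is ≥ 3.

[-1, 5, 8, 3] → min -1
[5, 8, 3, 12] → min 3  ≥ 3 ✓
[8, 3, 12, 0] → min 0
[3, 12, 0, 5] → min 0
[12, 0, 5, 9] → min 0
[0, 5, 9, -4] → min -4
[5, 9, -4, 11] → min -4
[9, -4, 11, 2] → min -4
[-4, 11, 2, 10] → min -4
[11, 2, 10, -6] → min -6
[2, 10, -6, 6] → min -6
[10, -6, 6, -7] → min -7
[-6, 6, -7, -7] → min -7
[6, -7, -7, -6] → min -7
[-7, -7, -6, 13] → min -7
1 window satisfy the condition.

1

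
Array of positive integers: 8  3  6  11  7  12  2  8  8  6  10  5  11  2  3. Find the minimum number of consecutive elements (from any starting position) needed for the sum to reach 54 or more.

7

add 8: running sum 8 < 54
add 3: running sum 11 < 54
add 6: running sum 17 < 54
add 11: running sum 28 < 54
add 7: running sum 35 < 54
add 12: running sum 47 < 54
add 2: running sum 49 < 54
add 8: shortest ending here [8, 3, 6, 11, 7, 12, 2, 8] sum 57, len 8
add 8: shortest ending here [6, 11, 7, 12, 2, 8, 8] sum 54, len 7
add 6: shortest ending here [11, 7, 12, 2, 8, 8, 6] sum 54, len 7
add 10: shortest ending here [11, 7, 12, 2, 8, 8, 6, 10] sum 64, len 8
add 5: shortest ending here [7, 12, 2, 8, 8, 6, 10, 5] sum 58, len 8
add 11: shortest ending here [12, 2, 8, 8, 6, 10, 5, 11] sum 62, len 8
add 2: shortest ending here [12, 2, 8, 8, 6, 10, 5, 11, 2] sum 64, len 9
add 3: shortest ending here [2, 8, 8, 6, 10, 5, 11, 2, 3] sum 55, len 9
Shortest qualifying length: 7.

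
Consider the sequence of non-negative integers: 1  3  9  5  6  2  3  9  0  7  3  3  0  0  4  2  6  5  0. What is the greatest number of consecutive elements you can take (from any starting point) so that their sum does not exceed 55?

16

Extend to the right; shrink from the left whenever the sum exceeds 55:
→ 1: sum 1, len 1
→ 3: sum 4, len 2
→ 9: sum 13, len 3
→ 5: sum 18, len 4
→ 6: sum 24, len 5
→ 2: sum 26, len 6
→ 3: sum 29, len 7
→ 9: sum 38, len 8
→ 0: sum 38, len 9
→ 7: sum 45, len 10
→ 3: sum 48, len 11
→ 3: sum 51, len 12
→ 0: sum 51, len 13
→ 0: sum 51, len 14
→ 4: sum 55, len 15
→ 2 (dropped 1, 3): sum 53, len 14
→ 6 (dropped 9): sum 50, len 14
→ 5: sum 55, len 15
→ 0: sum 55, len 16
Longest length seen: 16.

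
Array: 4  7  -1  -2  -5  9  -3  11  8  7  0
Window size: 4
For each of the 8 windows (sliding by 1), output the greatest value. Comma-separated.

7, 7, 9, 9, 11, 11, 11, 11

Sliding a size-4 window across the 11 values:
[4, 7, -1, -2] → max 7
[7, -1, -2, -5] → max 7
[-1, -2, -5, 9] → max 9
[-2, -5, 9, -3] → max 9
[-5, 9, -3, 11] → max 11
[9, -3, 11, 8] → max 11
[-3, 11, 8, 7] → max 11
[11, 8, 7, 0] → max 11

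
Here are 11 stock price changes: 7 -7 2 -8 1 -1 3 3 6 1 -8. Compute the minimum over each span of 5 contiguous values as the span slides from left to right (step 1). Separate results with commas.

-8, -8, -8, -8, -1, -1, -8

7 -7 2 -8 1 → min -8
-7 2 -8 1 -1 → min -8
2 -8 1 -1 3 → min -8
-8 1 -1 3 3 → min -8
1 -1 3 3 6 → min -1
-1 3 3 6 1 → min -1
3 3 6 1 -8 → min -8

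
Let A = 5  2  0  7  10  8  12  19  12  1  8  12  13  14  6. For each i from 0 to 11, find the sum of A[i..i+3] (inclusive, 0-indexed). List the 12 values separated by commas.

(5, 2, 0, 7) → sum 14
(2, 0, 7, 10) → sum 19
(0, 7, 10, 8) → sum 25
(7, 10, 8, 12) → sum 37
(10, 8, 12, 19) → sum 49
(8, 12, 19, 12) → sum 51
(12, 19, 12, 1) → sum 44
(19, 12, 1, 8) → sum 40
(12, 1, 8, 12) → sum 33
(1, 8, 12, 13) → sum 34
(8, 12, 13, 14) → sum 47
(12, 13, 14, 6) → sum 45

14, 19, 25, 37, 49, 51, 44, 40, 33, 34, 47, 45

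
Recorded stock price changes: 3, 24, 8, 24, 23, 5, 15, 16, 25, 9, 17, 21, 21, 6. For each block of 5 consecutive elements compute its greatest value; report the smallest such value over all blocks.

(3, 24, 8, 24, 23) → max 24
(24, 8, 24, 23, 5) → max 24
(8, 24, 23, 5, 15) → max 24
(24, 23, 5, 15, 16) → max 24
(23, 5, 15, 16, 25) → max 25
(5, 15, 16, 25, 9) → max 25
(15, 16, 25, 9, 17) → max 25
(16, 25, 9, 17, 21) → max 25
(25, 9, 17, 21, 21) → max 25
(9, 17, 21, 21, 6) → max 21
Smallest of these is 21.

21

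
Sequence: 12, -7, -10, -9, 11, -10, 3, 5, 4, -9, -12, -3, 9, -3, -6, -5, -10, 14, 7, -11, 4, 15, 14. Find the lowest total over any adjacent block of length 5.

[12, -7, -10, -9, 11] → sum -3
[-7, -10, -9, 11, -10] → sum -25
[-10, -9, 11, -10, 3] → sum -15
[-9, 11, -10, 3, 5] → sum 0
[11, -10, 3, 5, 4] → sum 13
[-10, 3, 5, 4, -9] → sum -7
[3, 5, 4, -9, -12] → sum -9
[5, 4, -9, -12, -3] → sum -15
[4, -9, -12, -3, 9] → sum -11
[-9, -12, -3, 9, -3] → sum -18
[-12, -3, 9, -3, -6] → sum -15
[-3, 9, -3, -6, -5] → sum -8
[9, -3, -6, -5, -10] → sum -15
[-3, -6, -5, -10, 14] → sum -10
[-6, -5, -10, 14, 7] → sum 0
[-5, -10, 14, 7, -11] → sum -5
[-10, 14, 7, -11, 4] → sum 4
[14, 7, -11, 4, 15] → sum 29
[7, -11, 4, 15, 14] → sum 29
Lowest of these is -25.

-25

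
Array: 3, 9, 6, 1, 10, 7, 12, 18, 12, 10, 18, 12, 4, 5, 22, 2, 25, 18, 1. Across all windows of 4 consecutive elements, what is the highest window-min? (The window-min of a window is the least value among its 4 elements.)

Each size-4 window and its min:
3 9 6 1 → min 1
9 6 1 10 → min 1
6 1 10 7 → min 1
1 10 7 12 → min 1
10 7 12 18 → min 7
7 12 18 12 → min 7
12 18 12 10 → min 10
18 12 10 18 → min 10
12 10 18 12 → min 10
10 18 12 4 → min 4
18 12 4 5 → min 4
12 4 5 22 → min 4
4 5 22 2 → min 2
5 22 2 25 → min 2
22 2 25 18 → min 2
2 25 18 1 → min 1
Highest of these is 10.

10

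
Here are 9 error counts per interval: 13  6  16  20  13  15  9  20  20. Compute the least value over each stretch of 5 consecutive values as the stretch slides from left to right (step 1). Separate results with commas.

6, 6, 9, 9, 9

13 6 16 20 13 → min 6
6 16 20 13 15 → min 6
16 20 13 15 9 → min 9
20 13 15 9 20 → min 9
13 15 9 20 20 → min 9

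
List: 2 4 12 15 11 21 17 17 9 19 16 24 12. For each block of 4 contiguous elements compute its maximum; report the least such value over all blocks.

15

Each size-4 window and its max:
[2, 4, 12, 15] → max 15
[4, 12, 15, 11] → max 15
[12, 15, 11, 21] → max 21
[15, 11, 21, 17] → max 21
[11, 21, 17, 17] → max 21
[21, 17, 17, 9] → max 21
[17, 17, 9, 19] → max 19
[17, 9, 19, 16] → max 19
[9, 19, 16, 24] → max 24
[19, 16, 24, 12] → max 24
Least of these is 15.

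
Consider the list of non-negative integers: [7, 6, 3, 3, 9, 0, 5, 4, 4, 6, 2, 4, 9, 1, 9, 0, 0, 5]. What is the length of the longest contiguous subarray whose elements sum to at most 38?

[7] sum 7 len 1
[7, 6] sum 13 len 2
[7, 6, 3] sum 16 len 3
[7, 6, 3, 3] sum 19 len 4
[7, 6, 3, 3, 9] sum 28 len 5
[7, 6, 3, 3, 9, 0] sum 28 len 6
[7, 6, 3, 3, 9, 0, 5] sum 33 len 7
[7, 6, 3, 3, 9, 0, 5, 4] sum 37 len 8
[6, 3, 3, 9, 0, 5, 4, 4] sum 34 len 8
[3, 3, 9, 0, 5, 4, 4, 6] sum 34 len 8
[3, 3, 9, 0, 5, 4, 4, 6, 2] sum 36 len 9
[3, 9, 0, 5, 4, 4, 6, 2, 4] sum 37 len 9
[0, 5, 4, 4, 6, 2, 4, 9] sum 34 len 8
[0, 5, 4, 4, 6, 2, 4, 9, 1] sum 35 len 9
[4, 6, 2, 4, 9, 1, 9] sum 35 len 7
[4, 6, 2, 4, 9, 1, 9, 0] sum 35 len 8
[4, 6, 2, 4, 9, 1, 9, 0, 0] sum 35 len 9
[6, 2, 4, 9, 1, 9, 0, 0, 5] sum 36 len 9
Longest length seen: 9.

9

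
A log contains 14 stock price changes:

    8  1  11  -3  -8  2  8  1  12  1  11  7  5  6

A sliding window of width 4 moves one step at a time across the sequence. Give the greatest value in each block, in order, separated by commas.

8 1 11 -3 → max 11
1 11 -3 -8 → max 11
11 -3 -8 2 → max 11
-3 -8 2 8 → max 8
-8 2 8 1 → max 8
2 8 1 12 → max 12
8 1 12 1 → max 12
1 12 1 11 → max 12
12 1 11 7 → max 12
1 11 7 5 → max 11
11 7 5 6 → max 11

11, 11, 11, 8, 8, 12, 12, 12, 12, 11, 11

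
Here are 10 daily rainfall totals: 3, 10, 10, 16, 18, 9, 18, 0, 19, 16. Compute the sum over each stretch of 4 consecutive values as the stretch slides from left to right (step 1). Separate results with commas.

39, 54, 53, 61, 45, 46, 53

3 10 10 16 → sum 39
10 10 16 18 → sum 54
10 16 18 9 → sum 53
16 18 9 18 → sum 61
18 9 18 0 → sum 45
9 18 0 19 → sum 46
18 0 19 16 → sum 53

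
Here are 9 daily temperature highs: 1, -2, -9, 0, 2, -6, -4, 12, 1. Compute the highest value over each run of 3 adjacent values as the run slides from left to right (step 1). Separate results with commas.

[1, -2, -9] → max 1
[-2, -9, 0] → max 0
[-9, 0, 2] → max 2
[0, 2, -6] → max 2
[2, -6, -4] → max 2
[-6, -4, 12] → max 12
[-4, 12, 1] → max 12

1, 0, 2, 2, 2, 12, 12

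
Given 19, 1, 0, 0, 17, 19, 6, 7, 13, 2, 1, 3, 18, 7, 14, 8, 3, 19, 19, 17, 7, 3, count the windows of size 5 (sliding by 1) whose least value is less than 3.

10

[19, 1, 0, 0, 17] → min 0  < 3 ✓
[1, 0, 0, 17, 19] → min 0  < 3 ✓
[0, 0, 17, 19, 6] → min 0  < 3 ✓
[0, 17, 19, 6, 7] → min 0  < 3 ✓
[17, 19, 6, 7, 13] → min 6
[19, 6, 7, 13, 2] → min 2  < 3 ✓
[6, 7, 13, 2, 1] → min 1  < 3 ✓
[7, 13, 2, 1, 3] → min 1  < 3 ✓
[13, 2, 1, 3, 18] → min 1  < 3 ✓
[2, 1, 3, 18, 7] → min 1  < 3 ✓
[1, 3, 18, 7, 14] → min 1  < 3 ✓
[3, 18, 7, 14, 8] → min 3
[18, 7, 14, 8, 3] → min 3
[7, 14, 8, 3, 19] → min 3
[14, 8, 3, 19, 19] → min 3
[8, 3, 19, 19, 17] → min 3
[3, 19, 19, 17, 7] → min 3
[19, 19, 17, 7, 3] → min 3
10 windows satisfy the condition.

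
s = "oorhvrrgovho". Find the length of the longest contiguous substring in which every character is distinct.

5

add o: [o] len 1
add o (repeat o, move left end past it): [o] len 1
add r: [o, r] len 2
add h: [o, r, h] len 3
add v: [o, r, h, v] len 4
add r (repeat r, move left end past it): [h, v, r] len 3
add r (repeat r, move left end past it): [r] len 1
add g: [r, g] len 2
add o: [r, g, o] len 3
add v: [r, g, o, v] len 4
add h: [r, g, o, v, h] len 5
add o (repeat o, move left end past it): [v, h, o] len 3
Longest all-distinct length: 5.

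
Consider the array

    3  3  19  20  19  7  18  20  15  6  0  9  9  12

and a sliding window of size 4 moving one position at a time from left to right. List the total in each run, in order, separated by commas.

3 3 19 20 → sum 45
3 19 20 19 → sum 61
19 20 19 7 → sum 65
20 19 7 18 → sum 64
19 7 18 20 → sum 64
7 18 20 15 → sum 60
18 20 15 6 → sum 59
20 15 6 0 → sum 41
15 6 0 9 → sum 30
6 0 9 9 → sum 24
0 9 9 12 → sum 30

45, 61, 65, 64, 64, 60, 59, 41, 30, 24, 30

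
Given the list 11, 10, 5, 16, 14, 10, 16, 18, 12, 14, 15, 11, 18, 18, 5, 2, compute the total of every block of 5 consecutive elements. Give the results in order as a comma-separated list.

56, 55, 61, 74, 70, 70, 75, 70, 70, 76, 67, 54

[11, 10, 5, 16, 14] → sum 56
[10, 5, 16, 14, 10] → sum 55
[5, 16, 14, 10, 16] → sum 61
[16, 14, 10, 16, 18] → sum 74
[14, 10, 16, 18, 12] → sum 70
[10, 16, 18, 12, 14] → sum 70
[16, 18, 12, 14, 15] → sum 75
[18, 12, 14, 15, 11] → sum 70
[12, 14, 15, 11, 18] → sum 70
[14, 15, 11, 18, 18] → sum 76
[15, 11, 18, 18, 5] → sum 67
[11, 18, 18, 5, 2] → sum 54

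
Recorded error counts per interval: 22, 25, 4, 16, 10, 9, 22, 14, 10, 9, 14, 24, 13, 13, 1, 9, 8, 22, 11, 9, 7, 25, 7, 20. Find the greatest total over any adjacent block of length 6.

93

Window sums for each of the 19 positions:
22 25 4 16 10 9 → sum 86
25 4 16 10 9 22 → sum 86
4 16 10 9 22 14 → sum 75
16 10 9 22 14 10 → sum 81
10 9 22 14 10 9 → sum 74
9 22 14 10 9 14 → sum 78
22 14 10 9 14 24 → sum 93
14 10 9 14 24 13 → sum 84
10 9 14 24 13 13 → sum 83
9 14 24 13 13 1 → sum 74
14 24 13 13 1 9 → sum 74
24 13 13 1 9 8 → sum 68
13 13 1 9 8 22 → sum 66
13 1 9 8 22 11 → sum 64
1 9 8 22 11 9 → sum 60
9 8 22 11 9 7 → sum 66
8 22 11 9 7 25 → sum 82
22 11 9 7 25 7 → sum 81
11 9 7 25 7 20 → sum 79
Greatest of these is 93.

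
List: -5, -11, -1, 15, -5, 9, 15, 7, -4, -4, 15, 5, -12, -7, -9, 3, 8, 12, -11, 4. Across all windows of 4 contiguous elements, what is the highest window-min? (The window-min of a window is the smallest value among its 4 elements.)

(-5, -11, -1, 15) → min -11
(-11, -1, 15, -5) → min -11
(-1, 15, -5, 9) → min -5
(15, -5, 9, 15) → min -5
(-5, 9, 15, 7) → min -5
(9, 15, 7, -4) → min -4
(15, 7, -4, -4) → min -4
(7, -4, -4, 15) → min -4
(-4, -4, 15, 5) → min -4
(-4, 15, 5, -12) → min -12
(15, 5, -12, -7) → min -12
(5, -12, -7, -9) → min -12
(-12, -7, -9, 3) → min -12
(-7, -9, 3, 8) → min -9
(-9, 3, 8, 12) → min -9
(3, 8, 12, -11) → min -11
(8, 12, -11, 4) → min -11
Highest of these is -4.

-4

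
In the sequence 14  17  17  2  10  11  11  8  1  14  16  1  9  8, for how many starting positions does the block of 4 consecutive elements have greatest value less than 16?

4

14 17 17 2 → max 17
17 17 2 10 → max 17
17 2 10 11 → max 17
2 10 11 11 → max 11  < 16 ✓
10 11 11 8 → max 11  < 16 ✓
11 11 8 1 → max 11  < 16 ✓
11 8 1 14 → max 14  < 16 ✓
8 1 14 16 → max 16
1 14 16 1 → max 16
14 16 1 9 → max 16
16 1 9 8 → max 16
4 windows satisfy the condition.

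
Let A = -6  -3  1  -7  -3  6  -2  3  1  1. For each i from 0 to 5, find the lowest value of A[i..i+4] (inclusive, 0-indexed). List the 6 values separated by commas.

-7, -7, -7, -7, -3, -2

(-6, -3, 1, -7, -3) → min -7
(-3, 1, -7, -3, 6) → min -7
(1, -7, -3, 6, -2) → min -7
(-7, -3, 6, -2, 3) → min -7
(-3, 6, -2, 3, 1) → min -3
(6, -2, 3, 1, 1) → min -2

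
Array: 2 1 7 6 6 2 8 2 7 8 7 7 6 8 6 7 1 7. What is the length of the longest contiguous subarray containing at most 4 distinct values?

14

[2] 1 distinct, len 1
[2, 1] 2 distinct, len 2
[2, 1, 7] 3 distinct, len 3
[2, 1, 7, 6] 4 distinct, len 4
[2, 1, 7, 6, 6] 4 distinct, len 5
[2, 1, 7, 6, 6, 2] 4 distinct, len 6
[7, 6, 6, 2, 8] 4 distinct, len 5
[7, 6, 6, 2, 8, 2] 4 distinct, len 6
[7, 6, 6, 2, 8, 2, 7] 4 distinct, len 7
[7, 6, 6, 2, 8, 2, 7, 8] 4 distinct, len 8
[7, 6, 6, 2, 8, 2, 7, 8, 7] 4 distinct, len 9
[7, 6, 6, 2, 8, 2, 7, 8, 7, 7] 4 distinct, len 10
[7, 6, 6, 2, 8, 2, 7, 8, 7, 7, 6] 4 distinct, len 11
[7, 6, 6, 2, 8, 2, 7, 8, 7, 7, 6, 8] 4 distinct, len 12
[7, 6, 6, 2, 8, 2, 7, 8, 7, 7, 6, 8, 6] 4 distinct, len 13
[7, 6, 6, 2, 8, 2, 7, 8, 7, 7, 6, 8, 6, 7] 4 distinct, len 14
[7, 8, 7, 7, 6, 8, 6, 7, 1] 4 distinct, len 9
[7, 8, 7, 7, 6, 8, 6, 7, 1, 7] 4 distinct, len 10
Longest length with ≤4 distinct: 14.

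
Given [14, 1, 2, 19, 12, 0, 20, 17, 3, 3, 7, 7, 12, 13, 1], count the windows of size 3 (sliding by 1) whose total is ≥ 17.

12

[14, 1, 2] → sum 17  ≥ 17 ✓
[1, 2, 19] → sum 22  ≥ 17 ✓
[2, 19, 12] → sum 33  ≥ 17 ✓
[19, 12, 0] → sum 31  ≥ 17 ✓
[12, 0, 20] → sum 32  ≥ 17 ✓
[0, 20, 17] → sum 37  ≥ 17 ✓
[20, 17, 3] → sum 40  ≥ 17 ✓
[17, 3, 3] → sum 23  ≥ 17 ✓
[3, 3, 7] → sum 13
[3, 7, 7] → sum 17  ≥ 17 ✓
[7, 7, 12] → sum 26  ≥ 17 ✓
[7, 12, 13] → sum 32  ≥ 17 ✓
[12, 13, 1] → sum 26  ≥ 17 ✓
12 windows satisfy the condition.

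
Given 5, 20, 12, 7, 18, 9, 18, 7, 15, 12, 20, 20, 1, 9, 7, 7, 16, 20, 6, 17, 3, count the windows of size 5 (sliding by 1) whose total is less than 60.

6

(5, 20, 12, 7, 18) → sum 62
(20, 12, 7, 18, 9) → sum 66
(12, 7, 18, 9, 18) → sum 64
(7, 18, 9, 18, 7) → sum 59  < 60 ✓
(18, 9, 18, 7, 15) → sum 67
(9, 18, 7, 15, 12) → sum 61
(18, 7, 15, 12, 20) → sum 72
(7, 15, 12, 20, 20) → sum 74
(15, 12, 20, 20, 1) → sum 68
(12, 20, 20, 1, 9) → sum 62
(20, 20, 1, 9, 7) → sum 57  < 60 ✓
(20, 1, 9, 7, 7) → sum 44  < 60 ✓
(1, 9, 7, 7, 16) → sum 40  < 60 ✓
(9, 7, 7, 16, 20) → sum 59  < 60 ✓
(7, 7, 16, 20, 6) → sum 56  < 60 ✓
(7, 16, 20, 6, 17) → sum 66
(16, 20, 6, 17, 3) → sum 62
6 windows satisfy the condition.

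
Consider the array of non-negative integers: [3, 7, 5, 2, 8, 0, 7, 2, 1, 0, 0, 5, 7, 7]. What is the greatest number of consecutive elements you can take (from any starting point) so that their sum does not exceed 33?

10

→ 3: sum 3, len 1
→ 7: sum 10, len 2
→ 5: sum 15, len 3
→ 2: sum 17, len 4
→ 8: sum 25, len 5
→ 0: sum 25, len 6
→ 7: sum 32, len 7
→ 2 (dropped 3): sum 31, len 7
→ 1: sum 32, len 8
→ 0: sum 32, len 9
→ 0: sum 32, len 10
→ 5 (dropped 7): sum 30, len 10
→ 7 (dropped 5): sum 32, len 10
→ 7 (dropped 2, 8): sum 29, len 9
Longest length seen: 10.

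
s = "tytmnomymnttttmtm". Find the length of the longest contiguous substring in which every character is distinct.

[t] len 1
[t, y] len 2
[y, t] len 2
[y, t, m] len 3
[y, t, m, n] len 4
[y, t, m, n, o] len 5
[n, o, m] len 3
[n, o, m, y] len 4
[y, m] len 2
[y, m, n] len 3
[y, m, n, t] len 4
[t] len 1
[t] len 1
[t] len 1
[t, m] len 2
[m, t] len 2
[t, m] len 2
Longest all-distinct length: 5.

5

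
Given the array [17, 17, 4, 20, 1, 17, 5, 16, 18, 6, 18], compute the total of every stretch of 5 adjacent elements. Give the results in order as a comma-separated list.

59, 59, 47, 59, 57, 62, 63

17 17 4 20 1 → sum 59
17 4 20 1 17 → sum 59
4 20 1 17 5 → sum 47
20 1 17 5 16 → sum 59
1 17 5 16 18 → sum 57
17 5 16 18 6 → sum 62
5 16 18 6 18 → sum 63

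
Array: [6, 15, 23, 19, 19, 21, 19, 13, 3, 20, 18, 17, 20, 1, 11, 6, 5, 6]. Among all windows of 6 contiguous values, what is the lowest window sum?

49

Window sums for each of the 13 positions:
[6, 15, 23, 19, 19, 21] → sum 103
[15, 23, 19, 19, 21, 19] → sum 116
[23, 19, 19, 21, 19, 13] → sum 114
[19, 19, 21, 19, 13, 3] → sum 94
[19, 21, 19, 13, 3, 20] → sum 95
[21, 19, 13, 3, 20, 18] → sum 94
[19, 13, 3, 20, 18, 17] → sum 90
[13, 3, 20, 18, 17, 20] → sum 91
[3, 20, 18, 17, 20, 1] → sum 79
[20, 18, 17, 20, 1, 11] → sum 87
[18, 17, 20, 1, 11, 6] → sum 73
[17, 20, 1, 11, 6, 5] → sum 60
[20, 1, 11, 6, 5, 6] → sum 49
Lowest of these is 49.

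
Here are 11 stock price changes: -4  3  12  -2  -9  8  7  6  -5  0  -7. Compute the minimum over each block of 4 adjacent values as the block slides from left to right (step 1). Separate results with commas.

Sliding a size-4 window across the 11 values:
(-4, 3, 12, -2) → min -4
(3, 12, -2, -9) → min -9
(12, -2, -9, 8) → min -9
(-2, -9, 8, 7) → min -9
(-9, 8, 7, 6) → min -9
(8, 7, 6, -5) → min -5
(7, 6, -5, 0) → min -5
(6, -5, 0, -7) → min -7

-4, -9, -9, -9, -9, -5, -5, -7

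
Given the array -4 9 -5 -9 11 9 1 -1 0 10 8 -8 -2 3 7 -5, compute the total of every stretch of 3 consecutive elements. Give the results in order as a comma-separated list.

0, -5, -3, 11, 21, 9, 0, 9, 18, 10, -2, -7, 8, 5

[-4, 9, -5] → sum 0
[9, -5, -9] → sum -5
[-5, -9, 11] → sum -3
[-9, 11, 9] → sum 11
[11, 9, 1] → sum 21
[9, 1, -1] → sum 9
[1, -1, 0] → sum 0
[-1, 0, 10] → sum 9
[0, 10, 8] → sum 18
[10, 8, -8] → sum 10
[8, -8, -2] → sum -2
[-8, -2, 3] → sum -7
[-2, 3, 7] → sum 8
[3, 7, -5] → sum 5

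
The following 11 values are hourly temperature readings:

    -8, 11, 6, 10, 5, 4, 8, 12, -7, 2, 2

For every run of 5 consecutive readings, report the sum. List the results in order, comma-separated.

24, 36, 33, 39, 22, 19, 17

(-8, 11, 6, 10, 5) → sum 24
(11, 6, 10, 5, 4) → sum 36
(6, 10, 5, 4, 8) → sum 33
(10, 5, 4, 8, 12) → sum 39
(5, 4, 8, 12, -7) → sum 22
(4, 8, 12, -7, 2) → sum 19
(8, 12, -7, 2, 2) → sum 17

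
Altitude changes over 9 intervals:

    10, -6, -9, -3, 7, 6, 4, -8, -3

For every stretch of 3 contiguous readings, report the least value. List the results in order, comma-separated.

(10, -6, -9) → min -9
(-6, -9, -3) → min -9
(-9, -3, 7) → min -9
(-3, 7, 6) → min -3
(7, 6, 4) → min 4
(6, 4, -8) → min -8
(4, -8, -3) → min -8

-9, -9, -9, -3, 4, -8, -8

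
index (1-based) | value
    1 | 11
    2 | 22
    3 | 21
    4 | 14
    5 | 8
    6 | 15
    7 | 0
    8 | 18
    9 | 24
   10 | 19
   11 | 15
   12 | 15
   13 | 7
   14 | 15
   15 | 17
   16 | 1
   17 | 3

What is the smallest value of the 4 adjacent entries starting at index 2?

8

Elements at indices 2..5: 22, 21, 14, 8
min(22, 21, 14, 8) = 8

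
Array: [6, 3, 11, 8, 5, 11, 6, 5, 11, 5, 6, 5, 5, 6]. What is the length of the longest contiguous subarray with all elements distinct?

[6] len 1
[6, 3] len 2
[6, 3, 11] len 3
[6, 3, 11, 8] len 4
[6, 3, 11, 8, 5] len 5
[8, 5, 11] len 3
[8, 5, 11, 6] len 4
[11, 6, 5] len 3
[6, 5, 11] len 3
[11, 5] len 2
[11, 5, 6] len 3
[6, 5] len 2
[5] len 1
[5, 6] len 2
Longest all-distinct length: 5.

5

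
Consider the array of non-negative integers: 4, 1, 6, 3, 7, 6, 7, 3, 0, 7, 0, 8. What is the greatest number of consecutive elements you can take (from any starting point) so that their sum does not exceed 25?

add 4: [4] sum 4, len 1
add 1: [4, 1] sum 5, len 2
add 6: [4, 1, 6] sum 11, len 3
add 3: [4, 1, 6, 3] sum 14, len 4
add 7: [4, 1, 6, 3, 7] sum 21, len 5
add 6: [1, 6, 3, 7, 6] sum 23, len 5
add 7: [3, 7, 6, 7] sum 23, len 4
add 3: [7, 6, 7, 3] sum 23, len 4
add 0: [7, 6, 7, 3, 0] sum 23, len 5
add 7: [6, 7, 3, 0, 7] sum 23, len 5
add 0: [6, 7, 3, 0, 7, 0] sum 23, len 6
add 8: [7, 3, 0, 7, 0, 8] sum 25, len 6
Longest length seen: 6.

6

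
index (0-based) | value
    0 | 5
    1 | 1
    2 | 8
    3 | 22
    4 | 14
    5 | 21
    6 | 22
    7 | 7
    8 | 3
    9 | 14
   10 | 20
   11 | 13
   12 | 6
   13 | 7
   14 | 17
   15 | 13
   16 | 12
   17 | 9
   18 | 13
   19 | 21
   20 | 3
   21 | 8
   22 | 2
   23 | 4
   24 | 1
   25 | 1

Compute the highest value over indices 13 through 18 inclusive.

17

Elements at indices 13..18: 7, 17, 13, 12, 9, 13
max(7, 17, 13, 12, 9, 13) = 17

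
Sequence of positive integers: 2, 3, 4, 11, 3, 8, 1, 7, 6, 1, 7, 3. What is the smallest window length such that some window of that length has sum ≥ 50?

add 2: running sum 2 < 50
add 3: running sum 5 < 50
add 4: running sum 9 < 50
add 11: running sum 20 < 50
add 3: running sum 23 < 50
add 8: running sum 31 < 50
add 1: running sum 32 < 50
add 7: running sum 39 < 50
add 6: running sum 45 < 50
add 1: running sum 46 < 50
add 7: shortest ending here [3, 4, 11, 3, 8, 1, 7, 6, 1, 7] sum 51, len 10
add 3: shortest ending here [4, 11, 3, 8, 1, 7, 6, 1, 7, 3] sum 51, len 10
Shortest qualifying length: 10.

10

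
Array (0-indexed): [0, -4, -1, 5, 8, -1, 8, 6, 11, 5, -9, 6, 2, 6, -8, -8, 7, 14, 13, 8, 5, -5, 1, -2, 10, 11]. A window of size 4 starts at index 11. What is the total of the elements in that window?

6

Elements at indices 11..14: 6, 2, 6, -8
sum(6, 2, 6, -8) = 6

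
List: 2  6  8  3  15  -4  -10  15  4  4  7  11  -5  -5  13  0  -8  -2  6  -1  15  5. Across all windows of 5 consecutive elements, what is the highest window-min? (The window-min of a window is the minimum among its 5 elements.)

4

Each size-5 window and its min:
2 6 8 3 15 → min 2
6 8 3 15 -4 → min -4
8 3 15 -4 -10 → min -10
3 15 -4 -10 15 → min -10
15 -4 -10 15 4 → min -10
-4 -10 15 4 4 → min -10
-10 15 4 4 7 → min -10
15 4 4 7 11 → min 4
4 4 7 11 -5 → min -5
4 7 11 -5 -5 → min -5
7 11 -5 -5 13 → min -5
11 -5 -5 13 0 → min -5
-5 -5 13 0 -8 → min -8
-5 13 0 -8 -2 → min -8
13 0 -8 -2 6 → min -8
0 -8 -2 6 -1 → min -8
-8 -2 6 -1 15 → min -8
-2 6 -1 15 5 → min -2
Highest of these is 4.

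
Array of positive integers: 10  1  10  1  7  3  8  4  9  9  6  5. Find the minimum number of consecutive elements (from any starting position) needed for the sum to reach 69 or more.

Extend right; whenever the sum reaches 69, record the length and shrink from the left:
add 10: running sum 10 < 69
add 1: running sum 11 < 69
add 10: running sum 21 < 69
add 1: running sum 22 < 69
add 7: running sum 29 < 69
add 3: running sum 32 < 69
add 8: running sum 40 < 69
add 4: running sum 44 < 69
add 9: running sum 53 < 69
add 9: running sum 62 < 69
add 6: running sum 68 < 69
end 11: [10, 1, 10, 1, 7, 3, 8, 4, 9, 9, 6, 5] sum 73, len 12
Shortest qualifying length: 12.

12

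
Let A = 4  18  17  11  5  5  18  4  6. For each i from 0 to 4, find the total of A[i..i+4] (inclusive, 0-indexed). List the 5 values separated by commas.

Sliding a size-5 window across the 9 values:
[4, 18, 17, 11, 5] → sum 55
[18, 17, 11, 5, 5] → sum 56
[17, 11, 5, 5, 18] → sum 56
[11, 5, 5, 18, 4] → sum 43
[5, 5, 18, 4, 6] → sum 38

55, 56, 56, 43, 38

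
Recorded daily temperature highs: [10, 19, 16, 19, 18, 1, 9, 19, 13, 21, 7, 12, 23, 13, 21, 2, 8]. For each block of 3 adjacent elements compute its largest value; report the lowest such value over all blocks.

(10, 19, 16) → max 19
(19, 16, 19) → max 19
(16, 19, 18) → max 19
(19, 18, 1) → max 19
(18, 1, 9) → max 18
(1, 9, 19) → max 19
(9, 19, 13) → max 19
(19, 13, 21) → max 21
(13, 21, 7) → max 21
(21, 7, 12) → max 21
(7, 12, 23) → max 23
(12, 23, 13) → max 23
(23, 13, 21) → max 23
(13, 21, 2) → max 21
(21, 2, 8) → max 21
Lowest of these is 18.

18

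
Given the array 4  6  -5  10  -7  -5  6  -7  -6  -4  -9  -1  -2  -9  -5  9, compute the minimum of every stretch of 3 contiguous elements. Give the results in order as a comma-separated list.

-5, -5, -7, -7, -7, -7, -7, -7, -9, -9, -9, -9, -9, -9

Sliding a size-3 window across the 16 values:
(4, 6, -5) → min -5
(6, -5, 10) → min -5
(-5, 10, -7) → min -7
(10, -7, -5) → min -7
(-7, -5, 6) → min -7
(-5, 6, -7) → min -7
(6, -7, -6) → min -7
(-7, -6, -4) → min -7
(-6, -4, -9) → min -9
(-4, -9, -1) → min -9
(-9, -1, -2) → min -9
(-1, -2, -9) → min -9
(-2, -9, -5) → min -9
(-9, -5, 9) → min -9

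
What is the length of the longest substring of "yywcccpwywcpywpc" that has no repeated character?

4

add y: [y] len 1
add y (repeat y, move left end past it): [y] len 1
add w: [y, w] len 2
add c: [y, w, c] len 3
add c (repeat c, move left end past it): [c] len 1
add c (repeat c, move left end past it): [c] len 1
add p: [c, p] len 2
add w: [c, p, w] len 3
add y: [c, p, w, y] len 4
add w (repeat w, move left end past it): [y, w] len 2
add c: [y, w, c] len 3
add p: [y, w, c, p] len 4
add y (repeat y, move left end past it): [w, c, p, y] len 4
add w (repeat w, move left end past it): [c, p, y, w] len 4
add p (repeat p, move left end past it): [y, w, p] len 3
add c: [y, w, p, c] len 4
Longest all-distinct length: 4.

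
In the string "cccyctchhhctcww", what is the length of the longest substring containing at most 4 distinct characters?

13

add c: window [c] (1 distinct), len 1
add c: window [c, c] (1 distinct), len 2
add c: window [c, c, c] (1 distinct), len 3
add y: window [c, c, c, y] (2 distinct), len 4
add c: window [c, c, c, y, c] (2 distinct), len 5
add t: window [c, c, c, y, c, t] (3 distinct), len 6
add c: window [c, c, c, y, c, t, c] (3 distinct), len 7
add h: window [c, c, c, y, c, t, c, h] (4 distinct), len 8
add h: window [c, c, c, y, c, t, c, h, h] (4 distinct), len 9
add h: window [c, c, c, y, c, t, c, h, h, h] (4 distinct), len 10
add c: window [c, c, c, y, c, t, c, h, h, h, c] (4 distinct), len 11
add t: window [c, c, c, y, c, t, c, h, h, h, c, t] (4 distinct), len 12
add c: window [c, c, c, y, c, t, c, h, h, h, c, t, c] (4 distinct), len 13
add w: window [c, t, c, h, h, h, c, t, c, w] (4 distinct), len 10
add w: window [c, t, c, h, h, h, c, t, c, w, w] (4 distinct), len 11
Longest length with ≤4 distinct: 13.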